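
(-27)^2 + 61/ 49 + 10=36272/ 49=740.24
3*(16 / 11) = 48 / 11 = 4.36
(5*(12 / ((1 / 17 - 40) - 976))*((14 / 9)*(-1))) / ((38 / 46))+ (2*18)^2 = 1275952792 / 984447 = 1296.11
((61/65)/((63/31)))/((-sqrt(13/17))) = -1891*sqrt(221)/53235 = -0.53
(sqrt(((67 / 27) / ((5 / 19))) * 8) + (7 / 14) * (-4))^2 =10724 / 135 -8 * sqrt(38190) / 45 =44.70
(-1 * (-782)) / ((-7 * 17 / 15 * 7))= -690 / 49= -14.08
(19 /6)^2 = 361 /36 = 10.03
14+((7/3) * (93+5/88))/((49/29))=263353/1848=142.51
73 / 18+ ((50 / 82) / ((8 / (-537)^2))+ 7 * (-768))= 49025045 / 2952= 16607.40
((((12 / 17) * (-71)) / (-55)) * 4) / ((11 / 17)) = 5.63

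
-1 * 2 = -2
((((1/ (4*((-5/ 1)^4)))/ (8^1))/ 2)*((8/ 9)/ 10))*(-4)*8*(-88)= 176/ 28125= 0.01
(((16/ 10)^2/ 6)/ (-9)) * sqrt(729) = -32/ 25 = -1.28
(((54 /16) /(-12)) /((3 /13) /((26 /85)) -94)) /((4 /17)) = 25857 /2017088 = 0.01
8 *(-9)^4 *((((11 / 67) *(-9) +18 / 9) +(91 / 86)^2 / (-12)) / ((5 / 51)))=284585874741 / 1238830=229721.49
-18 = -18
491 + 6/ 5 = 2461/ 5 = 492.20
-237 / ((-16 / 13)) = 3081 / 16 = 192.56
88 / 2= 44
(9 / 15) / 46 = 3 / 230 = 0.01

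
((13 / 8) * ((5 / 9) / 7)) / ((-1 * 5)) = -13 / 504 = -0.03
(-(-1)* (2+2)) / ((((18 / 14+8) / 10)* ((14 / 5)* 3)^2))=50 / 819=0.06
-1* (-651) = 651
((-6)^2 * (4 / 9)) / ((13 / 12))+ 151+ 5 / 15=6478 / 39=166.10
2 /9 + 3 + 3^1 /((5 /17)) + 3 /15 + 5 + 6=1108 /45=24.62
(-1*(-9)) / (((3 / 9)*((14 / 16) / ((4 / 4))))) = 216 / 7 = 30.86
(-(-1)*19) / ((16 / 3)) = 57 / 16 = 3.56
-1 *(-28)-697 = -669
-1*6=-6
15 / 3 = 5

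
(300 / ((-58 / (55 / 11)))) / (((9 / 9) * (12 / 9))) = -1125 / 58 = -19.40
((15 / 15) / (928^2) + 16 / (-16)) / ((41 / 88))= -9473013 / 4413568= -2.15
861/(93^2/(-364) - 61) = -313404/30853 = -10.16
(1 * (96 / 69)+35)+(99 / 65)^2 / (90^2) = 353635283 / 9717500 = 36.39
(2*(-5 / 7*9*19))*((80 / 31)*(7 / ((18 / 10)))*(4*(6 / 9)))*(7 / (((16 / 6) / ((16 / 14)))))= -608000 / 31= -19612.90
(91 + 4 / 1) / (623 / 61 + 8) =5795 / 1111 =5.22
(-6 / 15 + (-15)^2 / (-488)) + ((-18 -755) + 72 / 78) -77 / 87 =-2135473031 / 2759640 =-773.82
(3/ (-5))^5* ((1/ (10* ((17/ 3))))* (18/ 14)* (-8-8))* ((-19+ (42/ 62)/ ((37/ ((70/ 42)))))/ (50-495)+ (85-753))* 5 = -94.28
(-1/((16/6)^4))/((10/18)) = -729/20480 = -0.04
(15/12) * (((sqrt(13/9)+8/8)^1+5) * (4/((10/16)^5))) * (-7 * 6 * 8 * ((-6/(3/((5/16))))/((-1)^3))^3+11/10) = -79558656/3125 - 13259776 * sqrt(13)/9375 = -30558.38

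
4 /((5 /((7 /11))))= 28 /55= 0.51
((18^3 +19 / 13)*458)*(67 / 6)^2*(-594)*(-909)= 2338474303232595 / 13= 179882638710199.62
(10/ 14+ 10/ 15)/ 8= 29/ 168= 0.17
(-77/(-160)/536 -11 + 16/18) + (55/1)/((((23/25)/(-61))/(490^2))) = -15543613187479741/17752320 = -875582075.33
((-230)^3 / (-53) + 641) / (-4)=-57551.76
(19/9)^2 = 361/81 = 4.46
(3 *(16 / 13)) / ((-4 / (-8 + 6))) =24 / 13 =1.85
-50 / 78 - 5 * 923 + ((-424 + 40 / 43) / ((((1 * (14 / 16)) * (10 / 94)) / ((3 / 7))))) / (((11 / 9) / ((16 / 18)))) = -6032.26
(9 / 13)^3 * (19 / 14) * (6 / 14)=41553 / 215306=0.19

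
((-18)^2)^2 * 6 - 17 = 629839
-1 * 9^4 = -6561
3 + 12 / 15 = 19 / 5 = 3.80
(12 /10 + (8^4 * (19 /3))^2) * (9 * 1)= 6056574986.80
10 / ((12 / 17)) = 14.17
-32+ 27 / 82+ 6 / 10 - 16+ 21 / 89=-46.83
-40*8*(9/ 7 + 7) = -18560/ 7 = -2651.43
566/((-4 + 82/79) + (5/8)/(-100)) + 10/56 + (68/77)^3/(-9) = -117518355269207/616631818572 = -190.58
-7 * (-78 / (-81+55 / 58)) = -31668 / 4643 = -6.82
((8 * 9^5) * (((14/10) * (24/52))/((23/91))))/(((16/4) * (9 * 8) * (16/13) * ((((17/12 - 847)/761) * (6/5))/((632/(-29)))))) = 753776290449/13536098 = 55686.38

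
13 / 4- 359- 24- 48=-1711 / 4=-427.75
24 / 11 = 2.18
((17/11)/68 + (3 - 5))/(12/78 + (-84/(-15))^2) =-9425/150216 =-0.06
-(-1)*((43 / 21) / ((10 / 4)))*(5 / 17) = 86 / 357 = 0.24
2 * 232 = 464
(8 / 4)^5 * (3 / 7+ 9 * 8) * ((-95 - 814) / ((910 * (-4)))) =141804 / 245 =578.79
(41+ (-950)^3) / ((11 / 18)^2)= -277789486716 / 121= -2295780881.95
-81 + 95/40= -629/8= -78.62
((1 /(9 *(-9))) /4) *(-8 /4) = 1 /162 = 0.01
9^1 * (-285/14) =-2565/14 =-183.21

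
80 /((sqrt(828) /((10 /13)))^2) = 2000 /34983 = 0.06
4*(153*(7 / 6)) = 714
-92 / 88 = -23 / 22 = -1.05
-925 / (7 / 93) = -86025 / 7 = -12289.29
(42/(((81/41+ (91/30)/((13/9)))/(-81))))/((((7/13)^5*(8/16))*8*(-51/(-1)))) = -2055106755/22735069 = -90.39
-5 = -5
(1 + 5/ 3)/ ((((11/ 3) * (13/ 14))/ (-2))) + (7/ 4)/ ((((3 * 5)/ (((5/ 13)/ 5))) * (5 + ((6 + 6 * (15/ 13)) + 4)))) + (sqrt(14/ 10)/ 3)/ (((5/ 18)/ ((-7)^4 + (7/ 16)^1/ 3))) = -3829399/ 2445300 + 23051 * sqrt(35)/ 40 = 3407.72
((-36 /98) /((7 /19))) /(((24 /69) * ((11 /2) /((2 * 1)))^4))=-251712 /5021863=-0.05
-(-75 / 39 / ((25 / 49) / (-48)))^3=-13011038208 / 2197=-5922183.98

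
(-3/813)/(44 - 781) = 1/199727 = 0.00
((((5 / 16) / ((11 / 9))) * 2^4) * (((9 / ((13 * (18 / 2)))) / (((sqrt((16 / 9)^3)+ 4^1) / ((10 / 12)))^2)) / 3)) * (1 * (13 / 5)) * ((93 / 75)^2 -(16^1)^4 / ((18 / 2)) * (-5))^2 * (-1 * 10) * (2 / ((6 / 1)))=-41946582705205201 / 2033900000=-20623719.31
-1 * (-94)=94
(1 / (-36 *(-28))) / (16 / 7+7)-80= -748799 / 9360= -80.00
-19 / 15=-1.27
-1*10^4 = -10000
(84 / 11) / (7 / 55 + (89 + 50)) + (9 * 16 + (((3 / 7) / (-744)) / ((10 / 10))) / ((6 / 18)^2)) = 478384455 / 3320968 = 144.05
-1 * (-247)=247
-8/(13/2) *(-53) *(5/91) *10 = 35.84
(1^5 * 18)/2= 9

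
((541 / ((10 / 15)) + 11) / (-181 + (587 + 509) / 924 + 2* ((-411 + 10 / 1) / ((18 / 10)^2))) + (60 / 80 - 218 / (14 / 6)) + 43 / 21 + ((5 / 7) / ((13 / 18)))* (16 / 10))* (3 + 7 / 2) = -264783088399 / 447778632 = -591.33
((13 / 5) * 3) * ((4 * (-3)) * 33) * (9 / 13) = -10692 / 5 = -2138.40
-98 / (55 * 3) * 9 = -294 / 55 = -5.35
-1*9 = -9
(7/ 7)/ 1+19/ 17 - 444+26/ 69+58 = -449852/ 1173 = -383.51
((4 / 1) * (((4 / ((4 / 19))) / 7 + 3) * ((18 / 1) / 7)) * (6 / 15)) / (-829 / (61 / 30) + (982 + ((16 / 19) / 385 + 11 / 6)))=440605440 / 10797280907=0.04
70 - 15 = 55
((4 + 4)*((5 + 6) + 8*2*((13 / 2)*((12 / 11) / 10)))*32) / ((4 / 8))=629248 / 55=11440.87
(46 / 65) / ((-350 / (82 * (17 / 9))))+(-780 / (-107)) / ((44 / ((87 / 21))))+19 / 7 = 372026276 / 120495375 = 3.09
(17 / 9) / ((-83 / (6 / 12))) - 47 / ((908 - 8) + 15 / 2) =-57097 / 903870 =-0.06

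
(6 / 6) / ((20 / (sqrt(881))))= sqrt(881) / 20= 1.48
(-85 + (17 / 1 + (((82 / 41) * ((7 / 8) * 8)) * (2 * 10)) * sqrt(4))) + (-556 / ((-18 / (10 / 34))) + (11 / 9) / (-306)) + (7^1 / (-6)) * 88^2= -23501495 / 2754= -8533.59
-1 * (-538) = 538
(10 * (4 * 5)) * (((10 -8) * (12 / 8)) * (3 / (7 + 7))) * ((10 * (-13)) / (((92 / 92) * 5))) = -23400 / 7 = -3342.86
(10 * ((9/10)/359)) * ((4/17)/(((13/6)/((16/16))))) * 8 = 1728/79339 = 0.02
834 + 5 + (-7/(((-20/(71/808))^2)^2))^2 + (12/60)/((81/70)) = 316131148789332389093258101506314425409/376717565091079156670241177600000000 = 839.17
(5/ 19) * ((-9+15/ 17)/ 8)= -345/ 1292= -0.27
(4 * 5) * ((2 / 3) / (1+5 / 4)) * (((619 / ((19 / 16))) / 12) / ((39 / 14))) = 5546240 / 60021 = 92.40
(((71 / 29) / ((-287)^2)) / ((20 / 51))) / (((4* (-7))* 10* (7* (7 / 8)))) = -0.00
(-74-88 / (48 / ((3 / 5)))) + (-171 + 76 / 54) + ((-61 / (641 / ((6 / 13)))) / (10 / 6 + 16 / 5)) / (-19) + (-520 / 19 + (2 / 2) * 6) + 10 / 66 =-9127826308057 / 34326876870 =-265.91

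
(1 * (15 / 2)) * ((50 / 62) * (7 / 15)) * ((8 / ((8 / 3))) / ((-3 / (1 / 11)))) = -175 / 682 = -0.26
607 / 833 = 0.73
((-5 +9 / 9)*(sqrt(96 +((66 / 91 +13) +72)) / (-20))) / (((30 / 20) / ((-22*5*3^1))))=-44*sqrt(1504867) / 91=-593.14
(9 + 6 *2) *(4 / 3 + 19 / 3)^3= 85169 / 9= 9463.22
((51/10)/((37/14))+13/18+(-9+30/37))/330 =-0.02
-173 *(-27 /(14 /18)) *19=798741 /7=114105.86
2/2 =1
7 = 7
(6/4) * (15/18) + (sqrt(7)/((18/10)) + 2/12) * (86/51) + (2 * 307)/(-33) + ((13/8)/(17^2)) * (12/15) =-9768091/572220 + 430 * sqrt(7)/459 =-14.59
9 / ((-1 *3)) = -3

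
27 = 27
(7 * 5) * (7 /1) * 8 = 1960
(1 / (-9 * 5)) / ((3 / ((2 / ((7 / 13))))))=-26 / 945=-0.03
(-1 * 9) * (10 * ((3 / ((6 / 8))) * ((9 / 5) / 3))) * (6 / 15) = -432 / 5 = -86.40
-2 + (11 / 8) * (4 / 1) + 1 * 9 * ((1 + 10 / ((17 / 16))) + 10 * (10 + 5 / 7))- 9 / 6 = 126139 / 119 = 1059.99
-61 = -61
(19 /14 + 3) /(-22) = -61 /308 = -0.20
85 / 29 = 2.93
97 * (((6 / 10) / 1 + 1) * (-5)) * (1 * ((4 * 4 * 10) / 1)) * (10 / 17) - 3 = -1241651 / 17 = -73038.29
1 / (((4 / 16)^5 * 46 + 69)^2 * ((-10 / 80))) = -2097152 / 1249693201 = -0.00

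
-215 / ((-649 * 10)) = 43 / 1298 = 0.03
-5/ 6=-0.83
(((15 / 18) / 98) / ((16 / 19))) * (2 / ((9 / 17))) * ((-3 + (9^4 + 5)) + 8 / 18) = 95399665 / 381024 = 250.38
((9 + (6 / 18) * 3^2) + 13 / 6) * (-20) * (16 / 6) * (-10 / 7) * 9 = 68000 / 7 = 9714.29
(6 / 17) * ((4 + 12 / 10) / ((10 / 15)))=234 / 85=2.75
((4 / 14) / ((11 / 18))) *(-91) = -468 / 11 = -42.55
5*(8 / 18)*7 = 140 / 9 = 15.56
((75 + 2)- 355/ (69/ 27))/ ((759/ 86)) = -122464/ 17457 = -7.02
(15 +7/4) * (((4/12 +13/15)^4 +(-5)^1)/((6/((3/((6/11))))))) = -1347973/30000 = -44.93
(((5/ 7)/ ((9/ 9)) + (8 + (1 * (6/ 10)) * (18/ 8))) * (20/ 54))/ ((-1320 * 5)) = -1409/ 2494800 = -0.00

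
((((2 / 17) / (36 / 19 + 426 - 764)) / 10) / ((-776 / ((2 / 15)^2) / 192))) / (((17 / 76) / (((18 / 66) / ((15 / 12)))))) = 92416 / 615376911875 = 0.00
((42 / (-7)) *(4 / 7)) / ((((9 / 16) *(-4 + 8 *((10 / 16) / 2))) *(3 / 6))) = 512 / 63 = 8.13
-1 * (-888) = 888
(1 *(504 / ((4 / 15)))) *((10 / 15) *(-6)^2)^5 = 15049359360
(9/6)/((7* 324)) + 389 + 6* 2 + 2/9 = 606649/1512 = 401.22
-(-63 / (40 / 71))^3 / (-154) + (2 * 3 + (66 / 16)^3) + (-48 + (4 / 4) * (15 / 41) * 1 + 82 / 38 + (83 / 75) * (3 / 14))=-69478640148573 / 7677824000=-9049.26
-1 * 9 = -9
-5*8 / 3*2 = -80 / 3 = -26.67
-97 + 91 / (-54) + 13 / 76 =-202151 / 2052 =-98.51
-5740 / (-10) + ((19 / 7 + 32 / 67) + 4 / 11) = 2979609 / 5159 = 577.56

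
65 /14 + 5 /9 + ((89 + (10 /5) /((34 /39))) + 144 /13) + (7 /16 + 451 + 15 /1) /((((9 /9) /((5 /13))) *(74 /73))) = 4690663013 /16484832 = 284.54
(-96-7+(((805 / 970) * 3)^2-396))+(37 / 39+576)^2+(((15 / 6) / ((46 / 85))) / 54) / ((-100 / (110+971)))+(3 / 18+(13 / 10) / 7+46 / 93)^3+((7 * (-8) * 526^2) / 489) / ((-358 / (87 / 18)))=17039738577400650925435253117 / 51200448533659784268000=332804.48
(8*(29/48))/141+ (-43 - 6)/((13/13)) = -41425/846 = -48.97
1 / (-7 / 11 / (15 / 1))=-165 / 7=-23.57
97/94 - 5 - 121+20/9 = -103843/846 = -122.75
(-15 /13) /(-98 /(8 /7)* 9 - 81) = 20 /14781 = 0.00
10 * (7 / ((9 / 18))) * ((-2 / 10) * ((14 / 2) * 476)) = -93296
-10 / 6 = -5 / 3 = -1.67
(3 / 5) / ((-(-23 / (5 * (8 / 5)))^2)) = -192 / 2645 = -0.07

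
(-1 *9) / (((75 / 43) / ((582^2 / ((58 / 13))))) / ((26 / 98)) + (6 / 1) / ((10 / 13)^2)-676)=0.01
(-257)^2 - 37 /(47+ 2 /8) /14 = 87382753 /1323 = 66048.94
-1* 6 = -6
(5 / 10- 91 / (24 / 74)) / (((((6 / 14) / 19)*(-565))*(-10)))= -447013 / 203400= -2.20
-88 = -88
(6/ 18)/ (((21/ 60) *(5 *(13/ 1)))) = 4/ 273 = 0.01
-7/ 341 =-0.02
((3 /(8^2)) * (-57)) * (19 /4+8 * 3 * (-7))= 111663 /256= 436.18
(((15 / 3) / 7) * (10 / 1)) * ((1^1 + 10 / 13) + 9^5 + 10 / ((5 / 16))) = 38403800 / 91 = 422019.78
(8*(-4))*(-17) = 544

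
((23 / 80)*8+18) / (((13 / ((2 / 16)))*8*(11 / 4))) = 0.01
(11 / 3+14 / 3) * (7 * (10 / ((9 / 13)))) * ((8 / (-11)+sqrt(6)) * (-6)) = 364000 / 99-45500 * sqrt(6) / 9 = -8706.76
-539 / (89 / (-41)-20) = 24.31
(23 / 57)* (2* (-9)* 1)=-138 / 19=-7.26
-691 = -691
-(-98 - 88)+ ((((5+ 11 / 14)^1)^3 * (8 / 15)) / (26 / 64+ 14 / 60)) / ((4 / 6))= 45095154 / 105301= 428.25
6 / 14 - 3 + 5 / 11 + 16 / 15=-1213 / 1155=-1.05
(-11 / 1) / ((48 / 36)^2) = -99 / 16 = -6.19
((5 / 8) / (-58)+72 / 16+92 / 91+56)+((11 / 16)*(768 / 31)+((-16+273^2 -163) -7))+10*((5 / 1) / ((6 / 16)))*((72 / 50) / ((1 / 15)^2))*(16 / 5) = 278362036959 / 1308944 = 212661.53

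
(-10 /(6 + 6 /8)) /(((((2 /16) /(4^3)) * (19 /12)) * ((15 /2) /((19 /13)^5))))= -4270358528 /10024911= -425.97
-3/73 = -0.04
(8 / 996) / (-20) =-1 / 2490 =-0.00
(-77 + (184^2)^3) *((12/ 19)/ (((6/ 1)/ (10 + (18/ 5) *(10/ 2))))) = 2173176324812584/ 19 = 114377701305925.47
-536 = -536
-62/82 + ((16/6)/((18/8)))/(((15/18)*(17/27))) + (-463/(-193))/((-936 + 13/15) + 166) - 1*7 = -42682191603/7759843885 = -5.50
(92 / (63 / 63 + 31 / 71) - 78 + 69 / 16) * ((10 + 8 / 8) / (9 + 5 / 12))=-86603 / 7684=-11.27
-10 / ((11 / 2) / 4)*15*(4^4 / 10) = -2792.73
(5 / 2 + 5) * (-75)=-1125 / 2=-562.50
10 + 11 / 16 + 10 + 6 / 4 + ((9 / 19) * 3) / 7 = 47647 / 2128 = 22.39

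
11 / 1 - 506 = -495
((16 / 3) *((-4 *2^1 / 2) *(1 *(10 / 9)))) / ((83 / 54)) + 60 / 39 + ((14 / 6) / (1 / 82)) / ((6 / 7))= 2032891 / 9711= 209.34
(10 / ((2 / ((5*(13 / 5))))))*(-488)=-31720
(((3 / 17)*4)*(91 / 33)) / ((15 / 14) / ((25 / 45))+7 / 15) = 76440 / 94061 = 0.81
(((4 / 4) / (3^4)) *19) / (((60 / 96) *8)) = 19 / 405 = 0.05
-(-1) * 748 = 748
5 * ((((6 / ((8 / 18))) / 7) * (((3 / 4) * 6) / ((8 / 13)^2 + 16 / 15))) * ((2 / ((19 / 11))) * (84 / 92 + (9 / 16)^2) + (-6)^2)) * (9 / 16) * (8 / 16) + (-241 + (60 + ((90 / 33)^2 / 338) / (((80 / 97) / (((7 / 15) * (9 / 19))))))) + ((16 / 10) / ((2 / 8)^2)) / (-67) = 169345460864558170627 / 1257974284173967360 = 134.62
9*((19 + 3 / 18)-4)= 273 / 2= 136.50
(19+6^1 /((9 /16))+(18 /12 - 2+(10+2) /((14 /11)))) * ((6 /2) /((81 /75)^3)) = 25328125 /275562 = 91.91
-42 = -42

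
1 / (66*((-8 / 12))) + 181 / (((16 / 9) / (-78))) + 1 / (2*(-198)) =-6289589 / 792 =-7941.40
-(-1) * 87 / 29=3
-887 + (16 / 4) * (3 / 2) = -881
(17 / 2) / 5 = 17 / 10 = 1.70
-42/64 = -21/32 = -0.66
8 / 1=8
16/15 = 1.07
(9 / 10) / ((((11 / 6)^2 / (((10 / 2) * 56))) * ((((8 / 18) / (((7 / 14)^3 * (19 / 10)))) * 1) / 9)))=872613 / 2420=360.58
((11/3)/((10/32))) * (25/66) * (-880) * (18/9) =-7822.22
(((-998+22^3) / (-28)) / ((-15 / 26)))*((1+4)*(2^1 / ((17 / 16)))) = 2007200 / 357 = 5622.41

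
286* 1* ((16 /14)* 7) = 2288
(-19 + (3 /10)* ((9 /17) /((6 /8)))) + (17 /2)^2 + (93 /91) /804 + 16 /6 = 87266813 /1554735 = 56.13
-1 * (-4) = 4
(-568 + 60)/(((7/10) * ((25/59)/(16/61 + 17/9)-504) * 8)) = 44246165/245731437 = 0.18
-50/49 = -1.02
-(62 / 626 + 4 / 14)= -0.38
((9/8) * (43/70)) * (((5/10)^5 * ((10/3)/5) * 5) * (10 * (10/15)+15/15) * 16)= 989/112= 8.83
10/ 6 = 5/ 3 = 1.67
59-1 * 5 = 54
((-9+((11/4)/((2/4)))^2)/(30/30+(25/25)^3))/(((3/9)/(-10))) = -1275/4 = -318.75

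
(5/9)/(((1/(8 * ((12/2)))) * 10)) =8/3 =2.67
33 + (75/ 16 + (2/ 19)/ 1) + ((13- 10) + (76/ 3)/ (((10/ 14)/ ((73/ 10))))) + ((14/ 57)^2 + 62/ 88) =4295317469/ 14295600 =300.46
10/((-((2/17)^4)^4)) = -243305959378334342405/32768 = -7425108623606394.73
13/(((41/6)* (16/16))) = 78/41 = 1.90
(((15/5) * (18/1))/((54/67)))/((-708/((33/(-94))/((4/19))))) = 14003/88736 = 0.16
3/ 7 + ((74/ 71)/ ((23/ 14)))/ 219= 1080133/ 2503389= 0.43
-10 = -10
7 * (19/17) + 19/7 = 1254/119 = 10.54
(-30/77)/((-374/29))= 435/14399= 0.03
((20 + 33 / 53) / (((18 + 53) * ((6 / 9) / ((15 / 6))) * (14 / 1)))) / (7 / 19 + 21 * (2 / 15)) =1557525 / 63429128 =0.02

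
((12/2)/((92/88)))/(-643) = -132/14789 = -0.01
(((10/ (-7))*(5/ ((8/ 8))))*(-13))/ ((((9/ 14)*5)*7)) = 260/ 63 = 4.13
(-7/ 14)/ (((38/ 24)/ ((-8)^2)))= -384/ 19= -20.21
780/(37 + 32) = 260/23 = 11.30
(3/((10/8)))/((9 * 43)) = 4/645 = 0.01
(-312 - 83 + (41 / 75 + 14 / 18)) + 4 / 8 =-176929 / 450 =-393.18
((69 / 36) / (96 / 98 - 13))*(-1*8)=2254 / 1767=1.28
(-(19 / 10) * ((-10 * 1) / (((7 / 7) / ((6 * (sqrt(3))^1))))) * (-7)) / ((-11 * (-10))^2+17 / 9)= -7182 * sqrt(3) / 108917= -0.11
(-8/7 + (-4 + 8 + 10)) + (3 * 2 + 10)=202/7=28.86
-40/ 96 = -5/ 12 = -0.42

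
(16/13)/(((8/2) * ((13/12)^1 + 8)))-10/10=-1369/1417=-0.97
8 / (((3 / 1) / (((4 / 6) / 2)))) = 8 / 9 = 0.89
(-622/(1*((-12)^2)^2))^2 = 96721/107495424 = 0.00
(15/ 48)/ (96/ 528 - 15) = -55/ 2608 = -0.02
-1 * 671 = -671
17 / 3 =5.67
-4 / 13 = -0.31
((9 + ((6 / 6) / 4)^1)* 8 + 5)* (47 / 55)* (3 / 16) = 11139 / 880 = 12.66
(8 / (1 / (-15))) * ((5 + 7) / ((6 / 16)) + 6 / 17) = -66000 / 17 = -3882.35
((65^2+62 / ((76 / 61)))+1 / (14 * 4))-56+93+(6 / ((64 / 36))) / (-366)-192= 534779337 / 129808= 4119.77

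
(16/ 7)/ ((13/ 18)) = 288/ 91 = 3.16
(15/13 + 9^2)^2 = 1140624/169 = 6749.25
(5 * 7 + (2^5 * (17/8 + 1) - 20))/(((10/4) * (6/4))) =92/3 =30.67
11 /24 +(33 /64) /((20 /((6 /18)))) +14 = 55553 /3840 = 14.47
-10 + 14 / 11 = -96 / 11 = -8.73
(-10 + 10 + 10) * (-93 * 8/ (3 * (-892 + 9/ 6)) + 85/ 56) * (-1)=-895805/ 49868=-17.96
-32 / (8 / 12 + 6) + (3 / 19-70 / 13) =-12383 / 1235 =-10.03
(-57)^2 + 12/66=35741/11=3249.18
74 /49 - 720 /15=-2278 /49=-46.49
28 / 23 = 1.22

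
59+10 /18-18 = 374 /9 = 41.56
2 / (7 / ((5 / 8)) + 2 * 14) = 5 / 98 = 0.05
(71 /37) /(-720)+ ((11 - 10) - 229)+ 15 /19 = -115006229 /506160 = -227.21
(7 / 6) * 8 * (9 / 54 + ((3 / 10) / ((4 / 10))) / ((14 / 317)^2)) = 904793 / 252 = 3590.45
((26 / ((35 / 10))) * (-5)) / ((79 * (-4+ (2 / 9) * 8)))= 117 / 553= 0.21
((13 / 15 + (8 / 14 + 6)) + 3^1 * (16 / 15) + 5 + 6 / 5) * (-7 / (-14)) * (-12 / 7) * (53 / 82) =-93704 / 10045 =-9.33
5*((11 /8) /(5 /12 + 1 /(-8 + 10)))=15 /2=7.50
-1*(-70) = 70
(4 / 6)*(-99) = -66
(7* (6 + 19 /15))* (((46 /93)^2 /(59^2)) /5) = 1614508 /2258037675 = 0.00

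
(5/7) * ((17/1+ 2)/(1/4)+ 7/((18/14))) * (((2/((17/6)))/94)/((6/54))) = 21990/5593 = 3.93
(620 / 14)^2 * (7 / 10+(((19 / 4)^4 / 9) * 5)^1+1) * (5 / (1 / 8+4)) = 676360.17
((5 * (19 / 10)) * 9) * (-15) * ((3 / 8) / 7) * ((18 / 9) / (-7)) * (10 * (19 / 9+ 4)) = 235125 / 196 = 1199.62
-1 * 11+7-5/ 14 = -61/ 14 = -4.36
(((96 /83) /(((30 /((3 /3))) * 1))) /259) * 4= 64 /107485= 0.00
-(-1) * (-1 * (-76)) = 76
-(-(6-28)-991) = 969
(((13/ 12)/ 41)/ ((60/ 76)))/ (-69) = -247/ 509220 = -0.00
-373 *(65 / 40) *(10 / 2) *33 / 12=-266695 / 32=-8334.22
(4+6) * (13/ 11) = 130/ 11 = 11.82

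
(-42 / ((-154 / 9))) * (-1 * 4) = -9.82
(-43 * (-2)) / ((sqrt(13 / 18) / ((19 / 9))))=1634 * sqrt(26) / 39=213.64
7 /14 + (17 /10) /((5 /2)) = 59 /50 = 1.18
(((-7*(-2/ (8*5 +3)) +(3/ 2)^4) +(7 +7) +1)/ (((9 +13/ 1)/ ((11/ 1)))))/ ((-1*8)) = -14027/ 11008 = -1.27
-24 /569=-0.04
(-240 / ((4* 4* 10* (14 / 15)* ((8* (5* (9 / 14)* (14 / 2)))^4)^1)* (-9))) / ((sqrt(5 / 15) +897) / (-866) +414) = 433* sqrt(3) / 1127794326859444608000 +51617497 / 125310480762160512000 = 0.00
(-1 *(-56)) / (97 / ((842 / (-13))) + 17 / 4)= 20.35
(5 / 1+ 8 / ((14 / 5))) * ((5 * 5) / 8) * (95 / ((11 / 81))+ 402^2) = 223167375 / 56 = 3985131.70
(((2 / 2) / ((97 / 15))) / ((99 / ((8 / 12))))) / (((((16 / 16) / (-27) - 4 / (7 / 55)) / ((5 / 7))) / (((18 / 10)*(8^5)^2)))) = -289910292480 / 6345449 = -45687.91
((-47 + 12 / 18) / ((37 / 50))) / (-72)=3475 / 3996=0.87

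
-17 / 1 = -17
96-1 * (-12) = 108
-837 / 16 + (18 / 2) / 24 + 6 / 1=-735 / 16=-45.94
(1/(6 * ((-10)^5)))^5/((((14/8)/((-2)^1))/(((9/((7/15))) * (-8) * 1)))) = -1/441000000000000000000000000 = -0.00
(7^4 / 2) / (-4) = -2401 / 8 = -300.12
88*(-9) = -792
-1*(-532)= 532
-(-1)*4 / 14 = 2 / 7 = 0.29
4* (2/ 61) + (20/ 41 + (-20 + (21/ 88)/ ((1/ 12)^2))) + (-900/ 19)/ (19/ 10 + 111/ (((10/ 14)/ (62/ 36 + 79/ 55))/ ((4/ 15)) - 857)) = -99601028209294/ 8459448754031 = -11.77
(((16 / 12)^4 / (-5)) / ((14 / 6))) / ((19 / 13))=-3328 / 17955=-0.19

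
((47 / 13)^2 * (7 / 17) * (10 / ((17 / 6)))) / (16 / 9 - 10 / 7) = 29225070 / 537251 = 54.40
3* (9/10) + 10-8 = 47/10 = 4.70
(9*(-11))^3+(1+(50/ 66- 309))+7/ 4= -128119793/ 132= -970604.49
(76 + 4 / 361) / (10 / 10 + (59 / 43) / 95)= 52675 / 703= 74.93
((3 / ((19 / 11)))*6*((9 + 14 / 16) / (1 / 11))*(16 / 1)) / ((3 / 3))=344124 / 19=18111.79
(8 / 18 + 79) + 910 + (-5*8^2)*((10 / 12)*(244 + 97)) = -809495 / 9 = -89943.89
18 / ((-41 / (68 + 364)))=-7776 / 41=-189.66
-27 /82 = -0.33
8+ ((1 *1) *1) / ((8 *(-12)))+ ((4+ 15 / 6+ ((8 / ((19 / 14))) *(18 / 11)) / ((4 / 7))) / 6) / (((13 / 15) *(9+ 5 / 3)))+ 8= 17122165 / 1043328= 16.41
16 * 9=144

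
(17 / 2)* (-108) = -918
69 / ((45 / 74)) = 1702 / 15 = 113.47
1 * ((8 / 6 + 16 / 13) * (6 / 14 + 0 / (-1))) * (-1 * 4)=-400 / 91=-4.40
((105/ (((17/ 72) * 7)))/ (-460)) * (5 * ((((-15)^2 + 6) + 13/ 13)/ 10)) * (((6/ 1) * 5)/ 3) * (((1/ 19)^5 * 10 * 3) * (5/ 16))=-587250/ 968154709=-0.00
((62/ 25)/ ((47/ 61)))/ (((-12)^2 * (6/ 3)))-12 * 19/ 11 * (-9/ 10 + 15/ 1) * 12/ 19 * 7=-2404784959/ 1861200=-1292.06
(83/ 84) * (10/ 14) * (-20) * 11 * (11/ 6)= -284.67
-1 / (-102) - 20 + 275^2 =7711711 / 102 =75605.01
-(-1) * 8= 8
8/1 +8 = 16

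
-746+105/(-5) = -767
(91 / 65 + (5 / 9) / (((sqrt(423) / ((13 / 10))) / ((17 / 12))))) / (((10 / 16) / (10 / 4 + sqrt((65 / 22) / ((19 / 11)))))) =(sqrt(2470) + 95) * (1105 * sqrt(47) + 213192) / 3616650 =8.83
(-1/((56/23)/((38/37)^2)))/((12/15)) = -41515/76664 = -0.54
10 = 10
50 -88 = -38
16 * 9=144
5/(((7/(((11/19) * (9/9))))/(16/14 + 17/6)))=9185/5586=1.64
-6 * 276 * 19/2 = -15732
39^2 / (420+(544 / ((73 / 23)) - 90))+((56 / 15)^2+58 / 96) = 1157935051 / 65883600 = 17.58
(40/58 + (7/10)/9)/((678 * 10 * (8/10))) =2003/14156640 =0.00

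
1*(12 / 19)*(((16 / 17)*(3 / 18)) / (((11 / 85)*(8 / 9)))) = 180 / 209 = 0.86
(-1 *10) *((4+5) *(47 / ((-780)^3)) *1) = 47 / 5272800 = 0.00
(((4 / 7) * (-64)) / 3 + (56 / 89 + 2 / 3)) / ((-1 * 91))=0.12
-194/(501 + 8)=-194/509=-0.38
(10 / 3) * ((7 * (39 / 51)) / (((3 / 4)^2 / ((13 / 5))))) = 37856 / 459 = 82.47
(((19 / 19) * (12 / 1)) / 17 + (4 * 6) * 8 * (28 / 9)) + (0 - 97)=25553 / 51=501.04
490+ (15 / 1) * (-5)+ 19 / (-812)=336961 / 812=414.98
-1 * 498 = -498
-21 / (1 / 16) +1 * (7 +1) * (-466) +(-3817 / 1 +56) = -7825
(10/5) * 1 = 2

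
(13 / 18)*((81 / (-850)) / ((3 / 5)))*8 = -78 / 85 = -0.92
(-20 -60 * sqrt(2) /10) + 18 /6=-17 -6 * sqrt(2)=-25.49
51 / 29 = 1.76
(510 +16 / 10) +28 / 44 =28173 / 55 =512.24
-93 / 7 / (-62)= 3 / 14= 0.21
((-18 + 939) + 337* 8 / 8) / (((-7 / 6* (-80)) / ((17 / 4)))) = 32079 / 560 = 57.28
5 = 5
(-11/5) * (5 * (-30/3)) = 110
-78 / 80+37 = 1441 / 40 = 36.02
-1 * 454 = -454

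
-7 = -7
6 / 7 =0.86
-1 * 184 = -184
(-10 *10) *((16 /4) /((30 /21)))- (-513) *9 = 4337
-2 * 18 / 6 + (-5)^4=619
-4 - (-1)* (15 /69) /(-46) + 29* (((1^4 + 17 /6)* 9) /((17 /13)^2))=88833454 /152881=581.06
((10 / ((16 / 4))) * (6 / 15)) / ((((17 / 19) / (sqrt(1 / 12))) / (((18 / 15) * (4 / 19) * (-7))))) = -0.57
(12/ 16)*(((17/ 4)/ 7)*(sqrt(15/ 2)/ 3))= 0.42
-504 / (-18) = 28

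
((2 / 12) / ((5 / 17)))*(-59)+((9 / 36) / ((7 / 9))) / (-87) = -407263 / 12180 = -33.44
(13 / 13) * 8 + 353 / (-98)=431 / 98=4.40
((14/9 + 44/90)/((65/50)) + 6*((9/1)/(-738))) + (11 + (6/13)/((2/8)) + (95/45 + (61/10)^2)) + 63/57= 499208503/9114300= 54.77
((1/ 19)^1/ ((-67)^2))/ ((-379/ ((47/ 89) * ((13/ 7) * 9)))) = -5499/ 20138655047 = -0.00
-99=-99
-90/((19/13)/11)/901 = -12870/17119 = -0.75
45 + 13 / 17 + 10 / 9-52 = -784 / 153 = -5.12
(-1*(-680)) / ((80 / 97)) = 1649 / 2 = 824.50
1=1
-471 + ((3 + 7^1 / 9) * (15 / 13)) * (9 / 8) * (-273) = -7239 / 4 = -1809.75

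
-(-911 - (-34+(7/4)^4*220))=188183/64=2940.36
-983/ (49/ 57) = -56031/ 49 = -1143.49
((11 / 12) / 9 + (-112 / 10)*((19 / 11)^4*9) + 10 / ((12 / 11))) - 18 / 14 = -49213636529 / 55342980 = -889.25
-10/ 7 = -1.43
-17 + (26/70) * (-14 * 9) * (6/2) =-787/5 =-157.40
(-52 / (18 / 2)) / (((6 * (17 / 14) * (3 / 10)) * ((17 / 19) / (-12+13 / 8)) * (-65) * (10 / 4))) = -22078 / 117045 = -0.19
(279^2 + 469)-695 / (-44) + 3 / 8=78326.17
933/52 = 17.94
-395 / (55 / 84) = -6636 / 11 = -603.27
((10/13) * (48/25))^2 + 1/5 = 10061/4225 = 2.38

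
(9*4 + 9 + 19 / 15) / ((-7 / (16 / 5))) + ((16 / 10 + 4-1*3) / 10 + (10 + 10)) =-187 / 210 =-0.89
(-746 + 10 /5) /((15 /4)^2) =-3968 /75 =-52.91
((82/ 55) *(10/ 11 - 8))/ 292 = -1599/ 44165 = -0.04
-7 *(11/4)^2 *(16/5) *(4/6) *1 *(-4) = 6776/15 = 451.73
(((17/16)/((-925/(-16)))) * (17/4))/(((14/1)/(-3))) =-867/51800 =-0.02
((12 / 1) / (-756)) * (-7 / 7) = 1 / 63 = 0.02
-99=-99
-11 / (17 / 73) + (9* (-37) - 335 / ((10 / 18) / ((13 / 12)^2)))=-295915 / 272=-1087.92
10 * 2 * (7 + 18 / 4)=230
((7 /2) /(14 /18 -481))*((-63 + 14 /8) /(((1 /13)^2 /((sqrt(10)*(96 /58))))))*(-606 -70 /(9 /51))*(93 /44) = -182429105040*sqrt(10) /689359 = -836852.04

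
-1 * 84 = -84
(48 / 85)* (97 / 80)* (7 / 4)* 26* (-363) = -11308.94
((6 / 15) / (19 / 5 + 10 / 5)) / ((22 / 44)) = 4 / 29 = 0.14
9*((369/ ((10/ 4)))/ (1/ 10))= 13284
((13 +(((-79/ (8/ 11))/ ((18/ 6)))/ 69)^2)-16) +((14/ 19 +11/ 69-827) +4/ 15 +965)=35545168007/ 260521920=136.44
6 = 6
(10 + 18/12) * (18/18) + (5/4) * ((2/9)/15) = 311/27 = 11.52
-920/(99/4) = -3680/99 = -37.17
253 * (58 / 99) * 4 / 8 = 667 / 9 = 74.11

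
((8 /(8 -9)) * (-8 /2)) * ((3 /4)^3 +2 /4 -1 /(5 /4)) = 39 /10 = 3.90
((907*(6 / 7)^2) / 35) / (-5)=-32652 / 8575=-3.81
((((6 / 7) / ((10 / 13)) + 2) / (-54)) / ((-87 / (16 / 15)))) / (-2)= -436 / 1233225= -0.00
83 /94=0.88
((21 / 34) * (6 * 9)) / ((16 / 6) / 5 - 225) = -1215 / 8177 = -0.15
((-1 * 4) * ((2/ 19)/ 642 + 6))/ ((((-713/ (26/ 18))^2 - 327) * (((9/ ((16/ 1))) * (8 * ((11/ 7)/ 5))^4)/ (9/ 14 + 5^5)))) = -58016293868771875/ 4230217456076544768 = -0.01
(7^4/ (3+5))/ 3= 2401/ 24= 100.04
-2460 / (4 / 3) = -1845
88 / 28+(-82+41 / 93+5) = -47794 / 651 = -73.42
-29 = -29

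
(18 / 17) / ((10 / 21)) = 189 / 85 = 2.22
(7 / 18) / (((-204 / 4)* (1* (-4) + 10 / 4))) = 7 / 1377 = 0.01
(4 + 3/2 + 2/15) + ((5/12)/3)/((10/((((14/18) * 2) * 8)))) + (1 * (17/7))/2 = 19903/2835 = 7.02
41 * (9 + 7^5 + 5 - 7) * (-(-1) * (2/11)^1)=1378748/11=125340.73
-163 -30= -193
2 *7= 14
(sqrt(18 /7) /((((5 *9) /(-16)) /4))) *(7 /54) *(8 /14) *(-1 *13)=2.20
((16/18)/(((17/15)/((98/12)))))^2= 960400/23409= 41.03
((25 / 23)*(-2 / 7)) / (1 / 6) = -300 / 161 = -1.86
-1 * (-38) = 38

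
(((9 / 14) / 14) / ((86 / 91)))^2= 13689 / 5798464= 0.00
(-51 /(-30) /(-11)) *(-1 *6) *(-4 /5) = -204 /275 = -0.74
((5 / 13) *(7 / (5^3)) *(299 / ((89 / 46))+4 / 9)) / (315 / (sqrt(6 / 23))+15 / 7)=0.01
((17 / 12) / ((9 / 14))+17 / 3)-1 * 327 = -17233 / 54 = -319.13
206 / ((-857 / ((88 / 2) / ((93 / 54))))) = -163152 / 26567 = -6.14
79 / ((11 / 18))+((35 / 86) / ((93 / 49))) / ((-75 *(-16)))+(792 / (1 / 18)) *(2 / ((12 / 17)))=855595331453 / 21114720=40521.27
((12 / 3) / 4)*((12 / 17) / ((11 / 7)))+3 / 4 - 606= -452391 / 748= -604.80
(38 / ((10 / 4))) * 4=304 / 5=60.80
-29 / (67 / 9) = -261 / 67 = -3.90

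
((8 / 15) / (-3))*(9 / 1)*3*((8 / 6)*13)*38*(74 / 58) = -584896 / 145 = -4033.77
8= 8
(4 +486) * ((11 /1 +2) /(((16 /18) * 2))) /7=4095 /8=511.88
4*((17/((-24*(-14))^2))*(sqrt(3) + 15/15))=17/28224 + 17*sqrt(3)/28224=0.00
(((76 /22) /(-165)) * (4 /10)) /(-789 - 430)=76 /11062425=0.00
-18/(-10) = 9/5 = 1.80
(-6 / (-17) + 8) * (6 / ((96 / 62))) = 2201 / 68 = 32.37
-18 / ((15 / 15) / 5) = -90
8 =8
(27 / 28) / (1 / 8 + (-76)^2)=18 / 107821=0.00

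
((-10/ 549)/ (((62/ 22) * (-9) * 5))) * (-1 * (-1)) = 22/ 153171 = 0.00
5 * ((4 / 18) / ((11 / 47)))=4.75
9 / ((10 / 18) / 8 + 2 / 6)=648 / 29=22.34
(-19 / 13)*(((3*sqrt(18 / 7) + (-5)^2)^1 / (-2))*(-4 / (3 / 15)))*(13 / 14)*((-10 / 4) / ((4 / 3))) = 12825*sqrt(14) / 392 + 35625 / 56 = 758.58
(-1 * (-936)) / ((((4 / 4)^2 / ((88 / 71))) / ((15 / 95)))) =247104 / 1349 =183.18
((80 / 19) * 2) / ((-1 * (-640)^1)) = 1 / 76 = 0.01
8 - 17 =-9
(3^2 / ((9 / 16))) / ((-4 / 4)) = -16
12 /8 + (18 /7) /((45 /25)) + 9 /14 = 25 /7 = 3.57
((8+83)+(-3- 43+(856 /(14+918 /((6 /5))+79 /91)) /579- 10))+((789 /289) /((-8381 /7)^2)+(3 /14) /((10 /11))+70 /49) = 535222556829842149393 /14597171238000744540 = 36.67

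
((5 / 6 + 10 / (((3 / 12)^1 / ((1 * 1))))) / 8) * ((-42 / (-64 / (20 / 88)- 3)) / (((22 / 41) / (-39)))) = -13711425 / 250448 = -54.75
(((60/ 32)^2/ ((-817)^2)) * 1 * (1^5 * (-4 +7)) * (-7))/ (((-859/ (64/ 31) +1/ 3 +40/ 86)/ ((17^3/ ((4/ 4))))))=69641775/ 53221366127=0.00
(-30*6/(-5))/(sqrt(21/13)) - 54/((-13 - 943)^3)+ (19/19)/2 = 218430731/436861408+ 12*sqrt(273)/7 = 28.82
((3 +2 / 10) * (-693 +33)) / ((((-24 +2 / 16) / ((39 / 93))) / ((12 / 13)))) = 202752 / 5921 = 34.24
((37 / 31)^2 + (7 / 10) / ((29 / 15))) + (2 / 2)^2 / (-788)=39207833 / 21960772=1.79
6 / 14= 3 / 7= 0.43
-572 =-572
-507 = -507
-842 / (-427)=842 / 427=1.97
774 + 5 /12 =9293 /12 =774.42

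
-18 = -18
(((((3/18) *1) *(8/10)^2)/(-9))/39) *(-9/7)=8/20475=0.00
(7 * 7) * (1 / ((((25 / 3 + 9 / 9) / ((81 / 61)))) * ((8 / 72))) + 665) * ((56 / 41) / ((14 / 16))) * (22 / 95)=2804049248 / 237595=11801.80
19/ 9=2.11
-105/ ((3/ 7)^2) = -1715/ 3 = -571.67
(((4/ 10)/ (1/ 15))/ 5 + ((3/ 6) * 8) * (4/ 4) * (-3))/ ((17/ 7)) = -378/ 85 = -4.45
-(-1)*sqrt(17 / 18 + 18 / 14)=sqrt(3934) / 42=1.49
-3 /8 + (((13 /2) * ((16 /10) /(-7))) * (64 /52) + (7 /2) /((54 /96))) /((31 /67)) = 712529 /78120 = 9.12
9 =9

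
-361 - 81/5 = -377.20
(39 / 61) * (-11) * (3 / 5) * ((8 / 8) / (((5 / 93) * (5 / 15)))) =-359073 / 1525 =-235.46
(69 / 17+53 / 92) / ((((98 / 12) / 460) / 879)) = 191156130 / 833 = 229479.15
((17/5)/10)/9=17/450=0.04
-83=-83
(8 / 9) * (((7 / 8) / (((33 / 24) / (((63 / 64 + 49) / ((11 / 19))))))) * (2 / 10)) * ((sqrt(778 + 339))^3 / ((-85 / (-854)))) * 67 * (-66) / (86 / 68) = -13596331095151 * sqrt(1117) / 35475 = -12809315253.49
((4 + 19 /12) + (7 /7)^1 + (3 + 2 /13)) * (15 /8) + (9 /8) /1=8063 /416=19.38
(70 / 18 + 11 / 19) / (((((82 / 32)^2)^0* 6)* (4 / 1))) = 191 / 1026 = 0.19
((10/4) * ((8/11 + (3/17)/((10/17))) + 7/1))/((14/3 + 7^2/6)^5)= 1716552/29774625727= 0.00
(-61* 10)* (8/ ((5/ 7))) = -6832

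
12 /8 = 3 /2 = 1.50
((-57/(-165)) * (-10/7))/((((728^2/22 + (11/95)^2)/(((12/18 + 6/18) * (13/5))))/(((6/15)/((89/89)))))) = -356668/16740878917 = -0.00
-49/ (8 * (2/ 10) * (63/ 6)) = -35/ 12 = -2.92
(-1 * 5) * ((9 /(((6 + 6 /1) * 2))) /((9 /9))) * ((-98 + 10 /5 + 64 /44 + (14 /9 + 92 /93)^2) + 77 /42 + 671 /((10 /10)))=-1096.43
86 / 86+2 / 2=2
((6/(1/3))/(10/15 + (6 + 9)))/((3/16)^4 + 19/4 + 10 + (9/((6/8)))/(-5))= 17694720/190220891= 0.09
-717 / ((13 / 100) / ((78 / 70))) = -43020 / 7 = -6145.71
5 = 5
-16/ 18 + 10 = 82/ 9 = 9.11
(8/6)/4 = 0.33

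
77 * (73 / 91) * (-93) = -74679 / 13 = -5744.54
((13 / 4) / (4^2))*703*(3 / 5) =27417 / 320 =85.68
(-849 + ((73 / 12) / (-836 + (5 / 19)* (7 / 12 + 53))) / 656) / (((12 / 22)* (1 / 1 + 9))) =-1148041492169 / 7375788480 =-155.65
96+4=100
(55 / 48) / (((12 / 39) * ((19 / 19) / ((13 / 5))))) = 1859 / 192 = 9.68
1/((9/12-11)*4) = -1/41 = -0.02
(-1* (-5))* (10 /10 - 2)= -5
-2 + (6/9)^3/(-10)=-274/135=-2.03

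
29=29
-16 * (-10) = 160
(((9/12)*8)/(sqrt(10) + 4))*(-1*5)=-20 + 5*sqrt(10)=-4.19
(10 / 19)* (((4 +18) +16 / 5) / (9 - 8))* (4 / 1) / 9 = 5.89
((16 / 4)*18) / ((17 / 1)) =72 / 17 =4.24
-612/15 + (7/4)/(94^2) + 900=151837859/176720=859.20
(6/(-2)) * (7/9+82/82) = -16/3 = -5.33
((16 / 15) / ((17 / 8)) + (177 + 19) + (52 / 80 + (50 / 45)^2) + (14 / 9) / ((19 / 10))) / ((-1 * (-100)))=20847227 / 10465200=1.99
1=1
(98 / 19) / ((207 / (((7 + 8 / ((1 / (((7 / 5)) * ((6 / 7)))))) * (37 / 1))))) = 300958 / 19665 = 15.30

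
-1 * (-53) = 53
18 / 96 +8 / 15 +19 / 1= 4733 / 240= 19.72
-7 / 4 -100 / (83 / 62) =-25381 / 332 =-76.45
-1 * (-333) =333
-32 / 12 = -8 / 3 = -2.67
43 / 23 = 1.87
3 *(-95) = -285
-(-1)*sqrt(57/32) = sqrt(114)/8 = 1.33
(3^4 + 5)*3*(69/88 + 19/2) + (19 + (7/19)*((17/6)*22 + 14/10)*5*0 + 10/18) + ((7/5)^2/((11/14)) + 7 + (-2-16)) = 2397911/900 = 2664.35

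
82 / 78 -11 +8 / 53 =-9.80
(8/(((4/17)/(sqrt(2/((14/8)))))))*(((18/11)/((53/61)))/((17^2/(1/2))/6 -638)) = -223992*sqrt(14)/6631625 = -0.13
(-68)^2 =4624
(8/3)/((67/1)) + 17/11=3505/2211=1.59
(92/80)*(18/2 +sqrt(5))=12.92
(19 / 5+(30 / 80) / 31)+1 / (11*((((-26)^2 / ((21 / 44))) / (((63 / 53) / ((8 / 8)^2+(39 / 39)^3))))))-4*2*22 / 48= 2345951903 / 16126899360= 0.15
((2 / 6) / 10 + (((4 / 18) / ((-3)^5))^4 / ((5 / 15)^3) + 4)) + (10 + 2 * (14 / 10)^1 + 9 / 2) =18075490334800 / 847288609443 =21.33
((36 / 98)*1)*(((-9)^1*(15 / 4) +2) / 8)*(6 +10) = -1143 / 49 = -23.33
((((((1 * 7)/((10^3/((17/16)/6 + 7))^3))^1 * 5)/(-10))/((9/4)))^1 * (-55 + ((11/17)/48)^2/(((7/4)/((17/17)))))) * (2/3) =20962250255629111/994117681152000000000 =0.00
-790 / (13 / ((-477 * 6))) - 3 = 173918.54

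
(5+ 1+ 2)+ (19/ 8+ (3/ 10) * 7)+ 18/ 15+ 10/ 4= 647/ 40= 16.18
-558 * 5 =-2790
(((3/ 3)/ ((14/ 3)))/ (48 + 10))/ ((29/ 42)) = 9/ 1682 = 0.01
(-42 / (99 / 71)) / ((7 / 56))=-7952 / 33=-240.97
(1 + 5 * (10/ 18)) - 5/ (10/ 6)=7/ 9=0.78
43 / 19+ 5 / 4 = 267 / 76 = 3.51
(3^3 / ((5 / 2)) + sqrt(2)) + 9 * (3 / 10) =sqrt(2) + 27 / 2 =14.91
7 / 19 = 0.37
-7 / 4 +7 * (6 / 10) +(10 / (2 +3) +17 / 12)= 88 / 15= 5.87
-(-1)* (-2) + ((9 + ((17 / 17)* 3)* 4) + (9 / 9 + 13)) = 33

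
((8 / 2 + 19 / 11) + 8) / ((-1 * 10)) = -151 / 110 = -1.37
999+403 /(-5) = 4592 /5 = 918.40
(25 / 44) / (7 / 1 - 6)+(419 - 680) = -11459 / 44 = -260.43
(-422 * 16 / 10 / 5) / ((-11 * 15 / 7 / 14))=330848 / 4125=80.21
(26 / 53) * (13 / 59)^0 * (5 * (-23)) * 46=-137540 / 53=-2595.09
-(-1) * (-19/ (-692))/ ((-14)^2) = 19/ 135632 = 0.00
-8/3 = -2.67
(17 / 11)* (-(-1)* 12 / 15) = 68 / 55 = 1.24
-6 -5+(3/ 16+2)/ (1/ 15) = 349/ 16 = 21.81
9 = 9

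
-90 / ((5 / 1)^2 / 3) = -54 / 5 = -10.80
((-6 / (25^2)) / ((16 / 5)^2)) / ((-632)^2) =-3 / 1278156800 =-0.00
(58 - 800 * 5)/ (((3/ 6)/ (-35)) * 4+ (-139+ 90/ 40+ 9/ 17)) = 9381960/ 324341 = 28.93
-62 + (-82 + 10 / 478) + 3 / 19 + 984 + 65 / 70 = 841.11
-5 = -5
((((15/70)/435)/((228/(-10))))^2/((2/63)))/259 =1/17613715616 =0.00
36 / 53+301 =15989 / 53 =301.68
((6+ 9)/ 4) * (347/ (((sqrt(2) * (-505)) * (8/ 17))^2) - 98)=-9596799951/ 26114560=-367.49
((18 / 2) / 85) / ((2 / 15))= 27 / 34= 0.79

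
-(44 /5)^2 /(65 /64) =-123904 /1625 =-76.25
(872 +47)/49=919/49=18.76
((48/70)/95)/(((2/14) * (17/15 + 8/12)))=8/285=0.03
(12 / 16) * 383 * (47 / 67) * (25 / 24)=450025 / 2144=209.90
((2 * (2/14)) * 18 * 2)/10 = 36/35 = 1.03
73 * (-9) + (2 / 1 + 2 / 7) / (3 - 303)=-344929 / 525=-657.01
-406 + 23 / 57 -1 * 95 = -28534 / 57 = -500.60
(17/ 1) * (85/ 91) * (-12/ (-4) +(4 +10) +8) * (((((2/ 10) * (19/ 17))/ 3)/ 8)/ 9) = 8075/ 19656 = 0.41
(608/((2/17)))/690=2584/345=7.49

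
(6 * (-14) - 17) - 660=-761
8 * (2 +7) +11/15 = 1091/15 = 72.73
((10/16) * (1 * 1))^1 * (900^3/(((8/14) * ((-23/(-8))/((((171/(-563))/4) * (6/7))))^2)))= 479625502500000/1173736207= 408631.43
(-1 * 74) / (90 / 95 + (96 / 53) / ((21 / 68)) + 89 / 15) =-7824390 / 1347691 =-5.81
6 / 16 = 3 / 8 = 0.38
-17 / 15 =-1.13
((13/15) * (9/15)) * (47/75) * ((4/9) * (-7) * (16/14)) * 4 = -78208/16875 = -4.63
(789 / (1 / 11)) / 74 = 8679 / 74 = 117.28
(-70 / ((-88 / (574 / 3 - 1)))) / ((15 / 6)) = 3997 / 66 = 60.56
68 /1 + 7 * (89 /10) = 1303 /10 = 130.30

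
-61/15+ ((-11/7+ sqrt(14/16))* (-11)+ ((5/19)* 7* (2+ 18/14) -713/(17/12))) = -16415621/33915 -11* sqrt(14)/4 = -494.31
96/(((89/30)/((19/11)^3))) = 19753920/118459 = 166.76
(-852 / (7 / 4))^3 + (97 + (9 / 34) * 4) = -115399590.90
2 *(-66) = -132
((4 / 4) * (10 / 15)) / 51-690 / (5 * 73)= -20968 / 11169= -1.88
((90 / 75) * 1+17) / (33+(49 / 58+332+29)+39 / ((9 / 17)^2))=142506 / 4181165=0.03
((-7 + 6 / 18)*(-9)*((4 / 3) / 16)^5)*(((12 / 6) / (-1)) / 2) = -5 / 20736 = -0.00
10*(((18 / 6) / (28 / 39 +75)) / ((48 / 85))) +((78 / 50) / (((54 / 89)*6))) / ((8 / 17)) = 102835057 / 63784800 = 1.61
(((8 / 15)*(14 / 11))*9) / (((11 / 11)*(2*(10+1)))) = 168 / 605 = 0.28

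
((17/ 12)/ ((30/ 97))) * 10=1649/ 36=45.81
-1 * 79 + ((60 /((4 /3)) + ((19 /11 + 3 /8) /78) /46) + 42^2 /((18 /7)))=205865273 /315744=652.00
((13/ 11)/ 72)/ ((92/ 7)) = 91/ 72864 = 0.00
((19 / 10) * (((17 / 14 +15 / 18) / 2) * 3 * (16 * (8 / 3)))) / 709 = 26144 / 74445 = 0.35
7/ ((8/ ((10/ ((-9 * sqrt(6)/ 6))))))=-35 * sqrt(6)/ 36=-2.38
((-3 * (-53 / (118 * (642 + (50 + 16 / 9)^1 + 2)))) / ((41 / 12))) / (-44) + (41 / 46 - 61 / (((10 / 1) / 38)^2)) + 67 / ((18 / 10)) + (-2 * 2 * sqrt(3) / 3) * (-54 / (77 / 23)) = -1453344630089477 / 1724574525300 + 1656 * sqrt(3) / 77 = -805.48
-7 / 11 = -0.64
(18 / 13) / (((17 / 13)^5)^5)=9770413866738669229888716498 / 5770627412348402378939569991057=0.00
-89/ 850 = -0.10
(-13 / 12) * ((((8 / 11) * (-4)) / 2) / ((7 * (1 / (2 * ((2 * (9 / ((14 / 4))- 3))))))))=-208 / 539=-0.39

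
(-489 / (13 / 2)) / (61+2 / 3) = -2934 / 2405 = -1.22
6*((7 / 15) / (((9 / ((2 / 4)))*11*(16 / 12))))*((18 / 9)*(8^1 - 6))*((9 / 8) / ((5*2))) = 21 / 4400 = 0.00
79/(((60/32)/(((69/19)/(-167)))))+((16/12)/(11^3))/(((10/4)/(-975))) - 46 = -998947706/21116315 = -47.31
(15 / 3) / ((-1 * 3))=-1.67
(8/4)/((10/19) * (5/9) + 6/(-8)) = -1368/313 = -4.37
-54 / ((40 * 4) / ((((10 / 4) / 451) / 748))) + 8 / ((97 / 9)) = 0.74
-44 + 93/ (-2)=-181/ 2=-90.50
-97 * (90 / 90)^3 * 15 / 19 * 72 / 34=-52380 / 323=-162.17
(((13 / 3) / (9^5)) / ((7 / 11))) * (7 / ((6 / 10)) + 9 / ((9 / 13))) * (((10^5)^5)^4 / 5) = 5689114259962199808767913000000000000000000000000000000000000000000000000000000000000000000000000.00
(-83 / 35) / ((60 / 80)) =-332 / 105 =-3.16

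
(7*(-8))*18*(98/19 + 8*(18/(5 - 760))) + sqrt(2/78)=-71824032/14345 + sqrt(39)/39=-5006.74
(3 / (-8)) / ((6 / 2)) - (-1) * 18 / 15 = 43 / 40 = 1.08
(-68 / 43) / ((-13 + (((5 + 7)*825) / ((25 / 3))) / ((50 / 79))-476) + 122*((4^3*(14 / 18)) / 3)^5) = -24393141900 / 2366803994958340901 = -0.00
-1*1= -1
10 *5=50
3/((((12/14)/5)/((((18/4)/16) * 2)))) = 315/32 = 9.84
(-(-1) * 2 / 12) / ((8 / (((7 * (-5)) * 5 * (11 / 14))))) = -275 / 96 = -2.86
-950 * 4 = -3800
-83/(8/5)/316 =-415/2528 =-0.16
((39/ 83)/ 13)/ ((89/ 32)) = 96/ 7387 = 0.01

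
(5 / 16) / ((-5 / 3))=-3 / 16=-0.19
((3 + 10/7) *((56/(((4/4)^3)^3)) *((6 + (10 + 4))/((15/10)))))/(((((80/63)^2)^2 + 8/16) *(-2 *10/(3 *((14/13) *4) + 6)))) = -1281408859584/1269748493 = -1009.18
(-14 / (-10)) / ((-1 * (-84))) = 1 / 60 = 0.02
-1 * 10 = -10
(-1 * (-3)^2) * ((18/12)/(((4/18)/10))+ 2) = -1251/2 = -625.50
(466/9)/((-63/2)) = -932/567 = -1.64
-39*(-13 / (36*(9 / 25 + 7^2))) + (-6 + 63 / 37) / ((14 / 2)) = -1260197 / 3835272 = -0.33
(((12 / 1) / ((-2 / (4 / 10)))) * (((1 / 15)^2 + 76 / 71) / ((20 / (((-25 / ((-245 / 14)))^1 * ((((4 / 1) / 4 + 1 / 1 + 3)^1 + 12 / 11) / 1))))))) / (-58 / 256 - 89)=3824896 / 304084125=0.01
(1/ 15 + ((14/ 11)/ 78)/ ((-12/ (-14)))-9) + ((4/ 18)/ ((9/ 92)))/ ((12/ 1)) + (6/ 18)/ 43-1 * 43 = -772762687/ 14942070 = -51.72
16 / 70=8 / 35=0.23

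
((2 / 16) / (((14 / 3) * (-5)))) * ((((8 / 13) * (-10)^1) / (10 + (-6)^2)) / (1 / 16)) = 24 / 2093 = 0.01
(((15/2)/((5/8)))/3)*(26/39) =8/3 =2.67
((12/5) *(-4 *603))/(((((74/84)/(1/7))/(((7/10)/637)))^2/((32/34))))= -4167936/24090464125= -0.00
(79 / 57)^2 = 6241 / 3249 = 1.92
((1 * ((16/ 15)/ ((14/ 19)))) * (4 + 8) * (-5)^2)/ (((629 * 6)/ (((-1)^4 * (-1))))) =-1520/ 13209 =-0.12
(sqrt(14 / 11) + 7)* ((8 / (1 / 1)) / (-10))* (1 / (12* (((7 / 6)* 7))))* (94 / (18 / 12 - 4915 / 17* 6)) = 6392* sqrt(154) / 158813655 + 6392 / 2062515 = 0.00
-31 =-31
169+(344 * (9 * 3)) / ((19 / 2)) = 21787 / 19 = 1146.68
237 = 237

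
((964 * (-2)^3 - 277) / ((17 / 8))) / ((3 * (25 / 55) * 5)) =-234344 / 425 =-551.40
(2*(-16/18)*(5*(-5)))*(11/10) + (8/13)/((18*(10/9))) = 48.92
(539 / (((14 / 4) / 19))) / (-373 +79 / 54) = -158004 / 20063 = -7.88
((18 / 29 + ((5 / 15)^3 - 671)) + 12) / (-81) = 515482 / 63423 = 8.13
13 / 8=1.62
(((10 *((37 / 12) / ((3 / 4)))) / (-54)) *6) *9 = -370 / 9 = -41.11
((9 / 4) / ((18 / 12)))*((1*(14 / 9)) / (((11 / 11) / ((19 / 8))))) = 133 / 24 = 5.54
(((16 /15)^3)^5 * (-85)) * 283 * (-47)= 260695151857186417672192 /87578778076171875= 2976693.19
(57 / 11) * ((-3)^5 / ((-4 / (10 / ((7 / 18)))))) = 623295 / 77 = 8094.74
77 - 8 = 69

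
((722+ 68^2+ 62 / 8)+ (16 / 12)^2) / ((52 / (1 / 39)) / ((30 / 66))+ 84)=963995 / 818208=1.18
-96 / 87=-32 / 29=-1.10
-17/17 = -1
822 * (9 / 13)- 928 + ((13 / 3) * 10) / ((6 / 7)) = -36079 / 117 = -308.37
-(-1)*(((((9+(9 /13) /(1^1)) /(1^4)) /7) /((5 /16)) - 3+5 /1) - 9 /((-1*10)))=953 /130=7.33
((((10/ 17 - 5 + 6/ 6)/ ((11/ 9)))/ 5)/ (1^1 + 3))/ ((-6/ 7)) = 609/ 3740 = 0.16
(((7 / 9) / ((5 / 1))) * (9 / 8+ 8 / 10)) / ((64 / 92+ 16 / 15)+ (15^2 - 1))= 12397 / 9346560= 0.00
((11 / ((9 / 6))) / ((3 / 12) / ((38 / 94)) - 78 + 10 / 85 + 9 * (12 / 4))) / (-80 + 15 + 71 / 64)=1819136 / 796631247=0.00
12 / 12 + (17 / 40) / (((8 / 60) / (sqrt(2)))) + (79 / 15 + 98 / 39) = 51 * sqrt(2) / 16 + 1712 / 195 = 13.29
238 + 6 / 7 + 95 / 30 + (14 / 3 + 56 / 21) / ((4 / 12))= 11089 / 42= 264.02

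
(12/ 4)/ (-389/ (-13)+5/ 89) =1157/ 11562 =0.10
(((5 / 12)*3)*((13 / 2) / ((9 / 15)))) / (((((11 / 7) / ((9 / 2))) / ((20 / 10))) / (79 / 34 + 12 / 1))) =3323775 / 2992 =1110.89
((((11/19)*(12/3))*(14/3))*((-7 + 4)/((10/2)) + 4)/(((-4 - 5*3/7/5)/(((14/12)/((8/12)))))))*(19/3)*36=-513128/155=-3310.50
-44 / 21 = -2.10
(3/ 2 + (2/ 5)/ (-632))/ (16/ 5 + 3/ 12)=103/ 237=0.43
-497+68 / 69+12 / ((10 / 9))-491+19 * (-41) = -605549 / 345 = -1755.21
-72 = -72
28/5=5.60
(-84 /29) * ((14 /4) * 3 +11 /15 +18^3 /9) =-276878 /145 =-1909.50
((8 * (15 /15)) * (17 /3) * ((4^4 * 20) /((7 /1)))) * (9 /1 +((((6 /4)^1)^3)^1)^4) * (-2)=-64407900 /7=-9201128.57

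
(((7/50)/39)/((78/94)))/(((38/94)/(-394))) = -3046211/722475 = -4.22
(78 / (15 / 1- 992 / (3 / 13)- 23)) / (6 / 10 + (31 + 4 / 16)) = -9 / 15827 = -0.00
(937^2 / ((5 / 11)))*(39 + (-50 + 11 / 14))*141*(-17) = 47290934758.41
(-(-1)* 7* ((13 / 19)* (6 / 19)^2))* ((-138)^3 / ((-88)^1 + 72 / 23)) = 6188124033 / 418399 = 14790.01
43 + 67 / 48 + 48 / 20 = 11231 / 240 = 46.80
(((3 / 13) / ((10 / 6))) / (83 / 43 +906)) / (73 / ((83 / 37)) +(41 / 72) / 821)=1898736552 / 405176066523475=0.00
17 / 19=0.89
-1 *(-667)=667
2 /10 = 1 /5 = 0.20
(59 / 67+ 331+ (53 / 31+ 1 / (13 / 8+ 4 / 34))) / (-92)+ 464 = 20848633361 / 45286908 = 460.37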